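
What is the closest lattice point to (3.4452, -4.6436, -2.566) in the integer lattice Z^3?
(3, -5, -3)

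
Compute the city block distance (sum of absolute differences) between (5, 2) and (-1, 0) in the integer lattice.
8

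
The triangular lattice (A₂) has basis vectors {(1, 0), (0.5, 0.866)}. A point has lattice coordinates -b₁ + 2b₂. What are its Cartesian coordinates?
(0, 1.732)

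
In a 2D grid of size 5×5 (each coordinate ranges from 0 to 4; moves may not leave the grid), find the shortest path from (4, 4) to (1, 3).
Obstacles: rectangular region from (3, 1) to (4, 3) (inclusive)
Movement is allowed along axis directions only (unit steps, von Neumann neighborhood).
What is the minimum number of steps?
4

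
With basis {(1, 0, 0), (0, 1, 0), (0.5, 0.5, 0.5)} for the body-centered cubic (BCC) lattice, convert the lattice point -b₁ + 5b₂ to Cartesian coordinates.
(-1, 5, 0)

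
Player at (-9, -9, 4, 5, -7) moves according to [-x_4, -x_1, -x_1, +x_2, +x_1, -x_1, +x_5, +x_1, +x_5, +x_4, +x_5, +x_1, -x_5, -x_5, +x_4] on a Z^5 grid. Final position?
(-9, -8, 4, 6, -6)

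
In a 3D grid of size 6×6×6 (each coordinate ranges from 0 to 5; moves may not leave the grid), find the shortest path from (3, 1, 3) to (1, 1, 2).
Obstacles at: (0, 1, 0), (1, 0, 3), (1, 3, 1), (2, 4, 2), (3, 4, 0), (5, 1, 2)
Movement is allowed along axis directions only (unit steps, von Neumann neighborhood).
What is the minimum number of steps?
3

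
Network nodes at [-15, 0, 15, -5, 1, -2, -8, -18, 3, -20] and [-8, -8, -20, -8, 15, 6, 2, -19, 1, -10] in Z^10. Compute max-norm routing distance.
35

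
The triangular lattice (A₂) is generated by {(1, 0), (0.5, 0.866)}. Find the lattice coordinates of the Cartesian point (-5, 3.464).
-7b₁ + 4b₂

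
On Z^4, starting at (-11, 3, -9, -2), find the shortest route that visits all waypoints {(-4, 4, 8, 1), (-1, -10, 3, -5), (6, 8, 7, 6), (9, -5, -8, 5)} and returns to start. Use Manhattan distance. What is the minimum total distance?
154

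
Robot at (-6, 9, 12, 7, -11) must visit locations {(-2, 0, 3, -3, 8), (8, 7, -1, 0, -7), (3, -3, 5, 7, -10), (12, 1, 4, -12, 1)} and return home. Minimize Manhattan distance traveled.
174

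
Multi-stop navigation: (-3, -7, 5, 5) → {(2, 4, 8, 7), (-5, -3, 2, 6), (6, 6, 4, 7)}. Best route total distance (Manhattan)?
41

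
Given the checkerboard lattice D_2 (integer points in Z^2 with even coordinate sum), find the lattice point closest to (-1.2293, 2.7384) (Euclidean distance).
(-1, 3)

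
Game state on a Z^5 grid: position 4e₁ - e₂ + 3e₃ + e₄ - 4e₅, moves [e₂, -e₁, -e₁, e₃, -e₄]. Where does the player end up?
(2, 0, 4, 0, -4)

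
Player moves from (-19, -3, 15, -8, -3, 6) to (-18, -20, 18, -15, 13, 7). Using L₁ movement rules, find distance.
45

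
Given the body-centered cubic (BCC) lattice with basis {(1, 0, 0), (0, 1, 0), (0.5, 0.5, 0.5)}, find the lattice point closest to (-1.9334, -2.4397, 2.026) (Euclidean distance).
(-2, -2, 2)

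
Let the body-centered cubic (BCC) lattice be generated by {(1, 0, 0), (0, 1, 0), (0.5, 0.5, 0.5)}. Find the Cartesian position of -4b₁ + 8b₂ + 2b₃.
(-3, 9, 1)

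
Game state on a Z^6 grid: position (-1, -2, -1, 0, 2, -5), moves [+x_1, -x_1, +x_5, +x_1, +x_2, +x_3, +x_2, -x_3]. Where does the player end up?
(0, 0, -1, 0, 3, -5)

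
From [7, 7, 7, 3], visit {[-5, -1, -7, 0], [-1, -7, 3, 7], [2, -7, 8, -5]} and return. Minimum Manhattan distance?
112
(one optimal route: (7, 7, 7, 3) → (-5, -1, -7, 0) → (-1, -7, 3, 7) → (2, -7, 8, -5) → (7, 7, 7, 3))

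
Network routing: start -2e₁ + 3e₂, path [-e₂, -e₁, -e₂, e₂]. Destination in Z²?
(-3, 2)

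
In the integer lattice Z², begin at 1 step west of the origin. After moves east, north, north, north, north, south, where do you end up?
(0, 3)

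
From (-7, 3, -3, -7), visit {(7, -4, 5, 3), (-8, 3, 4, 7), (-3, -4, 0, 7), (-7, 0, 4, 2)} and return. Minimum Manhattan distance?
96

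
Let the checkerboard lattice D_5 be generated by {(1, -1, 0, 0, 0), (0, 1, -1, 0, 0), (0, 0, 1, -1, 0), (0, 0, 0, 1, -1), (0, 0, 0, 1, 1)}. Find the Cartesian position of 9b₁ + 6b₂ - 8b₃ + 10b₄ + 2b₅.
(9, -3, -14, 20, -8)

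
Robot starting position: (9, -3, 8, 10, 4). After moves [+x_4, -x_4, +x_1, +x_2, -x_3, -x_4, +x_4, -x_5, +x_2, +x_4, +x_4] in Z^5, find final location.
(10, -1, 7, 12, 3)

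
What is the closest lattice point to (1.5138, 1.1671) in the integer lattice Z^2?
(2, 1)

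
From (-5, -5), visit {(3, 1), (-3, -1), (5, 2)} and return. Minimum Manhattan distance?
34
(one optimal route: (-5, -5) → (3, 1) → (5, 2) → (-3, -1) → (-5, -5))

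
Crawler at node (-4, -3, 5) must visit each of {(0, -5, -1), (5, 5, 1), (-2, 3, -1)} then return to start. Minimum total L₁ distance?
54
(one optimal route: (-4, -3, 5) → (0, -5, -1) → (5, 5, 1) → (-2, 3, -1) → (-4, -3, 5))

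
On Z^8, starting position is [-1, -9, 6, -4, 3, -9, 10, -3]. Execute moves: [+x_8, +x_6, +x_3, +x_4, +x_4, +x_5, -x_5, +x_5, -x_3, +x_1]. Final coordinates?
(0, -9, 6, -2, 4, -8, 10, -2)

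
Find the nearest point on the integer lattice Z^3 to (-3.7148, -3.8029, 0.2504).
(-4, -4, 0)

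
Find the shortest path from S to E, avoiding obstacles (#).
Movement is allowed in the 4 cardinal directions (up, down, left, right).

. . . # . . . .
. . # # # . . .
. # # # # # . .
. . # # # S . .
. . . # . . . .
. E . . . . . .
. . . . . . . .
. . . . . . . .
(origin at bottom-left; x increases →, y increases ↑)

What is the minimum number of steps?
6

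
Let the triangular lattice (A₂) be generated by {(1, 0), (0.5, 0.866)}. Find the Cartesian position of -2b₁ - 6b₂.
(-5, -5.196)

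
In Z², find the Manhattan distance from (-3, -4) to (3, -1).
9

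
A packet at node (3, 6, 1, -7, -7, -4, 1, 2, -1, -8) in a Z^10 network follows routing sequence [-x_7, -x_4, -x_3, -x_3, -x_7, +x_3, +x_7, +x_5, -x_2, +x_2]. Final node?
(3, 6, 0, -8, -6, -4, 0, 2, -1, -8)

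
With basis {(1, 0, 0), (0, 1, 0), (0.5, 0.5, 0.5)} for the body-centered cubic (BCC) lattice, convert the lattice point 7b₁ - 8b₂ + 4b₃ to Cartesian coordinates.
(9, -6, 2)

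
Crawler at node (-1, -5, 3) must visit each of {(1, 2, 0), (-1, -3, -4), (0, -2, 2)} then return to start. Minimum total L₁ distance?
32
(one optimal route: (-1, -5, 3) → (-1, -3, -4) → (1, 2, 0) → (0, -2, 2) → (-1, -5, 3))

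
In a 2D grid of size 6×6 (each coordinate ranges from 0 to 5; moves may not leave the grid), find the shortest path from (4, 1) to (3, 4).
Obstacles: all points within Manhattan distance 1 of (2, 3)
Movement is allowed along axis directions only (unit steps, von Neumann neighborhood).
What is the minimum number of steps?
4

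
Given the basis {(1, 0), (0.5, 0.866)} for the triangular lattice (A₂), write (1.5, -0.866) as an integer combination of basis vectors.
2b₁ - b₂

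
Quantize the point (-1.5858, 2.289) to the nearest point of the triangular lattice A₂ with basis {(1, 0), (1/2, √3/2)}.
(-1.5, 2.598)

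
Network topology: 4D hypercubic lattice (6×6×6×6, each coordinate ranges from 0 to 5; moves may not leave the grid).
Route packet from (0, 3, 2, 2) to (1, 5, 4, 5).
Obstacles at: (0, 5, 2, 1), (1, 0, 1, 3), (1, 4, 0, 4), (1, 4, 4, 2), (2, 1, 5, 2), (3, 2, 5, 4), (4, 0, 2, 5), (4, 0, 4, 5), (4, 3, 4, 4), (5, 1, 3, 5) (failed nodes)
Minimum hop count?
8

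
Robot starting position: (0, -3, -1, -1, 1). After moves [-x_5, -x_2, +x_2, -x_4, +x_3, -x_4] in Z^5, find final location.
(0, -3, 0, -3, 0)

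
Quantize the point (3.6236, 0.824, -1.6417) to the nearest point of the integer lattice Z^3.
(4, 1, -2)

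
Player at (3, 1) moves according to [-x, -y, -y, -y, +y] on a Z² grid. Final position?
(2, -1)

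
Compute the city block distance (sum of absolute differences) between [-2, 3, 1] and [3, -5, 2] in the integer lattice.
14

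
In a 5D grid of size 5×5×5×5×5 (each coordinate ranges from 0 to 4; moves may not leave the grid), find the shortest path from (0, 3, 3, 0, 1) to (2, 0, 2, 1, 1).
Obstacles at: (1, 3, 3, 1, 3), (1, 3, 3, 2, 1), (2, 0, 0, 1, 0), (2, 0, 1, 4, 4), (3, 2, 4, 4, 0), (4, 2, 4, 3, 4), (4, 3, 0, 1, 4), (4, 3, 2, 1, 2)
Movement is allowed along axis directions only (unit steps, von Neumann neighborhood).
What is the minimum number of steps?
7
(one shortest path: (0, 3, 3, 0, 1) → (1, 3, 3, 0, 1) → (2, 3, 3, 0, 1) → (2, 2, 3, 0, 1) → (2, 1, 3, 0, 1) → (2, 0, 3, 0, 1) → (2, 0, 2, 0, 1) → (2, 0, 2, 1, 1))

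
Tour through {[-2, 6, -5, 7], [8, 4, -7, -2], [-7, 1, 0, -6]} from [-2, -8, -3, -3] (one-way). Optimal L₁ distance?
71
(one optimal route: (-2, -8, -3, -3) → (-7, 1, 0, -6) → (-2, 6, -5, 7) → (8, 4, -7, -2))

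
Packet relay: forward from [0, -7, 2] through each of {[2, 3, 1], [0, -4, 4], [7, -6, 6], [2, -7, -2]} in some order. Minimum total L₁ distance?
42
(one optimal route: (0, -7, 2) → (2, -7, -2) → (2, 3, 1) → (0, -4, 4) → (7, -6, 6))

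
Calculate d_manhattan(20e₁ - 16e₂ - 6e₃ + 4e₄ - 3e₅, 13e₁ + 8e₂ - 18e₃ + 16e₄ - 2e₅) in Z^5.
56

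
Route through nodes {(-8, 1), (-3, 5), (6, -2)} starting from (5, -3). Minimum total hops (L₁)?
27
(one optimal route: (5, -3) → (6, -2) → (-3, 5) → (-8, 1))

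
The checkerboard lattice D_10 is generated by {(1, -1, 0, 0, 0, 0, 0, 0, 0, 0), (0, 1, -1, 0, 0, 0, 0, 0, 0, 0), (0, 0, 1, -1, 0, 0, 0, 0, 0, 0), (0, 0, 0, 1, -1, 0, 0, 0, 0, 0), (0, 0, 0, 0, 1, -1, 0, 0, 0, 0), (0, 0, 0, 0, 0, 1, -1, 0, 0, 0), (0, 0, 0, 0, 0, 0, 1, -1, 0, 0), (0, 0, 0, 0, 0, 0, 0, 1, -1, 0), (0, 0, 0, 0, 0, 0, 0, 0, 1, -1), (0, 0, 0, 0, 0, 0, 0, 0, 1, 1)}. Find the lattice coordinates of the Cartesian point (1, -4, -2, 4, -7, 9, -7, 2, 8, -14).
b₁ - 3b₂ - 5b₃ - b₄ - 8b₅ + b₆ - 6b₇ - 4b₈ + 9b₉ - 5b₁₀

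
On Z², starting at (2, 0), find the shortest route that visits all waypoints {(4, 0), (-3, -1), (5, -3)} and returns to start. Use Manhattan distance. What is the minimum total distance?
22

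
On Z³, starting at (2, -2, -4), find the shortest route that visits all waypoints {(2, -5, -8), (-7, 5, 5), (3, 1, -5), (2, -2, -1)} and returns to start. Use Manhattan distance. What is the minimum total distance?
66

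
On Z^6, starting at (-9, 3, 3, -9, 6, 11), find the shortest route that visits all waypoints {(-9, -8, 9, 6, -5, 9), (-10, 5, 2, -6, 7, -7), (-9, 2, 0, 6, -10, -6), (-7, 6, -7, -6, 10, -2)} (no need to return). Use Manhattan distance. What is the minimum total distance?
131
(one optimal route: (-9, 3, 3, -9, 6, 11) → (-7, 6, -7, -6, 10, -2) → (-10, 5, 2, -6, 7, -7) → (-9, 2, 0, 6, -10, -6) → (-9, -8, 9, 6, -5, 9))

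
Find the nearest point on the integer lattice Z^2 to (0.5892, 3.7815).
(1, 4)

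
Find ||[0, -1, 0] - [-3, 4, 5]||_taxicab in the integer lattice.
13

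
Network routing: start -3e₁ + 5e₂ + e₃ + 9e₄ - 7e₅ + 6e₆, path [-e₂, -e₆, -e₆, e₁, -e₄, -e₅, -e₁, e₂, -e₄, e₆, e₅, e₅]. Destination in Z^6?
(-3, 5, 1, 7, -6, 5)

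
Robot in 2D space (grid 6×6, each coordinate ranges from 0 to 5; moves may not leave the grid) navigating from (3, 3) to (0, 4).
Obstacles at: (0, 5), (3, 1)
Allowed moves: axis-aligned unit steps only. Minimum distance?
4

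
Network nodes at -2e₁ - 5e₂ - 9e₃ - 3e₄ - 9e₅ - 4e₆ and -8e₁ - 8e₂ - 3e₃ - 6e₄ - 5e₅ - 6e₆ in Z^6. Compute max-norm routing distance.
6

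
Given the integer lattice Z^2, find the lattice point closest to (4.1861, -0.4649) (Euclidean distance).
(4, 0)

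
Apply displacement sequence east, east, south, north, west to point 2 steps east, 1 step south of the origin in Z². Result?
(3, -1)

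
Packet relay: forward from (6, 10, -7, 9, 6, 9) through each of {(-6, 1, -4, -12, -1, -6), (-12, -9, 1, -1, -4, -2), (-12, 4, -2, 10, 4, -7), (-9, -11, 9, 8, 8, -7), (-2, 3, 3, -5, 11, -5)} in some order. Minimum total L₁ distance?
194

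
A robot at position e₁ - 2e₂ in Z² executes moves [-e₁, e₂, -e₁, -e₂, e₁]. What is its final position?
(0, -2)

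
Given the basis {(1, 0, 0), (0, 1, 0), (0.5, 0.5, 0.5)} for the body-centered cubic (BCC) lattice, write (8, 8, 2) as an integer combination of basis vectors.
6b₁ + 6b₂ + 4b₃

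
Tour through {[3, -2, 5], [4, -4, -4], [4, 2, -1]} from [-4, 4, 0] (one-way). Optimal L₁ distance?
32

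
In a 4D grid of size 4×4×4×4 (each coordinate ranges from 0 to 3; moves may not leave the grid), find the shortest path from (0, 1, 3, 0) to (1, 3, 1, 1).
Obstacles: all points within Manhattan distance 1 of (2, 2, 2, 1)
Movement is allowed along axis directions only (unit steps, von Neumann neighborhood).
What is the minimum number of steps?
6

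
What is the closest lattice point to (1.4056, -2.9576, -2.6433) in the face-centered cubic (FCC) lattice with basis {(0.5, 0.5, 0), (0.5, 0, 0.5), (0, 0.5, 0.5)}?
(1.5, -3, -2.5)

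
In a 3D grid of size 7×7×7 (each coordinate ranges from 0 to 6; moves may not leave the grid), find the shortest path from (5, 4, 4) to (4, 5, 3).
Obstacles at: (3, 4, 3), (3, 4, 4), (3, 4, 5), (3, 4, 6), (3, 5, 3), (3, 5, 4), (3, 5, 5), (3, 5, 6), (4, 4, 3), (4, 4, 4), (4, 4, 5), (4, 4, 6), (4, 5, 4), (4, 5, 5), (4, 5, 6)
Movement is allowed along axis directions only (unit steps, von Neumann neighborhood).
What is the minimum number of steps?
3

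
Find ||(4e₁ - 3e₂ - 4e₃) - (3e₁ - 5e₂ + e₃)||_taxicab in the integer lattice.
8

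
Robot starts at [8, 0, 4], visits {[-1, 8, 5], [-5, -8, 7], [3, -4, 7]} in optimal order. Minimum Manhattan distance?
46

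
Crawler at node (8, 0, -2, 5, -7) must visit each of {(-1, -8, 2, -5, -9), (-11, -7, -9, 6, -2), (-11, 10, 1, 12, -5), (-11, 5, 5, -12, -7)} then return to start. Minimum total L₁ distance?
178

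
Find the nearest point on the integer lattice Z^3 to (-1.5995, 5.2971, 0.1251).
(-2, 5, 0)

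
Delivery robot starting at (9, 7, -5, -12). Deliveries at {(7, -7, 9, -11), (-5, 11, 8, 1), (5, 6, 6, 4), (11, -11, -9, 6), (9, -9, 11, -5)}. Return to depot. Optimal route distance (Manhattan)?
182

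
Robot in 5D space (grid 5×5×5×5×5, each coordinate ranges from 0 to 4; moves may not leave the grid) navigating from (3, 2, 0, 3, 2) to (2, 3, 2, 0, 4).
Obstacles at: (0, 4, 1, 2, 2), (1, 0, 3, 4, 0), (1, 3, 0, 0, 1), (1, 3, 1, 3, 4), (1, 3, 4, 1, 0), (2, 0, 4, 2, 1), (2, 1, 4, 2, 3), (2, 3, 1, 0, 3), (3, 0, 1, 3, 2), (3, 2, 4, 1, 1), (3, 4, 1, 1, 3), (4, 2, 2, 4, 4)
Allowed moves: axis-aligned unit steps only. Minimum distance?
9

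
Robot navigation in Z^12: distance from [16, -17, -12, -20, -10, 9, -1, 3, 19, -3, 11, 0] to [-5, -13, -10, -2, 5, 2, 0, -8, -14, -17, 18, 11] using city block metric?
144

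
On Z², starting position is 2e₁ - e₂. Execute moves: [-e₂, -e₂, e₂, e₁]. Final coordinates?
(3, -2)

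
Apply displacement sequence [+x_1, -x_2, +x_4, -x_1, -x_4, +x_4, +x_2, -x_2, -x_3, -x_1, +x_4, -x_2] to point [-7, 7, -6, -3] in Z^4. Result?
(-8, 5, -7, -1)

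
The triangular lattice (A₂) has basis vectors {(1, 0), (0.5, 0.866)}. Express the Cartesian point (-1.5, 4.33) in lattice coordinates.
-4b₁ + 5b₂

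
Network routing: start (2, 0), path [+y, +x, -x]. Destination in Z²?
(2, 1)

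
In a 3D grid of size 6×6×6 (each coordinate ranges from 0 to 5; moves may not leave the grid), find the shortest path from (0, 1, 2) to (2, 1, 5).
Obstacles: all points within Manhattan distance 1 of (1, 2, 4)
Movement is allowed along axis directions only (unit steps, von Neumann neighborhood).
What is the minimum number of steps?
5
(one shortest path: (0, 1, 2) → (1, 1, 2) → (2, 1, 2) → (2, 1, 3) → (2, 1, 4) → (2, 1, 5))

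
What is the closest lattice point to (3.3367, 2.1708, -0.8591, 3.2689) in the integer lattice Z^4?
(3, 2, -1, 3)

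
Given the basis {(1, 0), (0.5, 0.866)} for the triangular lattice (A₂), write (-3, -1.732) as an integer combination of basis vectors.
-2b₁ - 2b₂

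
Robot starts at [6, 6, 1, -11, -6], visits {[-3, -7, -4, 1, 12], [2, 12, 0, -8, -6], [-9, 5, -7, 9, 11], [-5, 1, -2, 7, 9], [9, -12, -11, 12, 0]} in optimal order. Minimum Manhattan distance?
158
(one optimal route: (6, 6, 1, -11, -6) → (2, 12, 0, -8, -6) → (-9, 5, -7, 9, 11) → (-5, 1, -2, 7, 9) → (-3, -7, -4, 1, 12) → (9, -12, -11, 12, 0))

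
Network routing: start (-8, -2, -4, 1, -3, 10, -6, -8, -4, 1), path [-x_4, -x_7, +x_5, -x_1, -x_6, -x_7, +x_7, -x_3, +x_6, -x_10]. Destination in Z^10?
(-9, -2, -5, 0, -2, 10, -7, -8, -4, 0)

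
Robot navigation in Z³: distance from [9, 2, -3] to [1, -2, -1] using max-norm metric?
8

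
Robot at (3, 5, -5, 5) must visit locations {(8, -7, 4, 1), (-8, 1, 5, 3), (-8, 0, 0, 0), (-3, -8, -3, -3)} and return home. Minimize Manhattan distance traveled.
108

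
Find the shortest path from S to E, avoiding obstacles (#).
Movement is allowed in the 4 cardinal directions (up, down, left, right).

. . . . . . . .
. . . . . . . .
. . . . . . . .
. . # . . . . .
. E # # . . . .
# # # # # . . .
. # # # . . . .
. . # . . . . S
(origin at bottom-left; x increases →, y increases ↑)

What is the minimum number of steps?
13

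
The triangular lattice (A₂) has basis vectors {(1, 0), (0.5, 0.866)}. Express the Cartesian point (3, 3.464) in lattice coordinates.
b₁ + 4b₂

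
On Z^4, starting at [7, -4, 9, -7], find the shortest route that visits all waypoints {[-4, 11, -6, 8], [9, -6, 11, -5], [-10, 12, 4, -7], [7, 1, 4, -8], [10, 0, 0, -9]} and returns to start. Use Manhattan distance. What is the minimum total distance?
150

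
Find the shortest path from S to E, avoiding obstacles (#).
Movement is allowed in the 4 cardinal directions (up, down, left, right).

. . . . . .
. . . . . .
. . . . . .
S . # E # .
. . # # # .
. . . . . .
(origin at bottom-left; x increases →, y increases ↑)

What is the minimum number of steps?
5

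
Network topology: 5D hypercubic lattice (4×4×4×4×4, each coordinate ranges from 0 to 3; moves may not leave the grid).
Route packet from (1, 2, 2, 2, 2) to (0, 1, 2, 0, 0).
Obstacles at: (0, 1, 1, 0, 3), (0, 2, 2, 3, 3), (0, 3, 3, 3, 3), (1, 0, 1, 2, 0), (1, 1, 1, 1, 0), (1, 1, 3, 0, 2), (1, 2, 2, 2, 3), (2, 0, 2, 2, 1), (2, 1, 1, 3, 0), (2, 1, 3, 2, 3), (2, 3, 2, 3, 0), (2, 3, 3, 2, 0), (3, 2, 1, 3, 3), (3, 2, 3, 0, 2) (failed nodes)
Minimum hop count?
6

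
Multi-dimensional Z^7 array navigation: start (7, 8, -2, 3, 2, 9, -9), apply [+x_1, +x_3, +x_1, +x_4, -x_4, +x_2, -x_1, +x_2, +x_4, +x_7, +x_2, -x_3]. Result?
(8, 11, -2, 4, 2, 9, -8)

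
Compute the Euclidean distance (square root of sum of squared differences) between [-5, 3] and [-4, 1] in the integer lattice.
2.23607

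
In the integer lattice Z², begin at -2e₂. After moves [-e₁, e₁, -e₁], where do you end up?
(-1, -2)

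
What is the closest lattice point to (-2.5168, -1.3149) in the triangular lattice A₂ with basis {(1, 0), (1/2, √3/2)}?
(-2.5, -0.866)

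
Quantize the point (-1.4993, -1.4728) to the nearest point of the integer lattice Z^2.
(-1, -1)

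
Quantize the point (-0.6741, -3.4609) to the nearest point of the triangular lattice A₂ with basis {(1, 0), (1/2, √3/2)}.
(-1, -3.464)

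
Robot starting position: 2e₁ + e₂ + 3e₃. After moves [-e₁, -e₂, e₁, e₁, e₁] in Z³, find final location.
(4, 0, 3)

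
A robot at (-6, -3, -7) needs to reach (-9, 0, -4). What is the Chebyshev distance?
3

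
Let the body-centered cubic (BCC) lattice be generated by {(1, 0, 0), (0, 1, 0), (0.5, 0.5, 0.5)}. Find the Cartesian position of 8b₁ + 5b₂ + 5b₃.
(10.5, 7.5, 2.5)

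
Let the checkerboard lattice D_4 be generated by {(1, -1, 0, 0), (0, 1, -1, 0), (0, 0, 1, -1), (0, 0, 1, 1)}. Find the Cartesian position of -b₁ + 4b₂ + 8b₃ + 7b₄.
(-1, 5, 11, -1)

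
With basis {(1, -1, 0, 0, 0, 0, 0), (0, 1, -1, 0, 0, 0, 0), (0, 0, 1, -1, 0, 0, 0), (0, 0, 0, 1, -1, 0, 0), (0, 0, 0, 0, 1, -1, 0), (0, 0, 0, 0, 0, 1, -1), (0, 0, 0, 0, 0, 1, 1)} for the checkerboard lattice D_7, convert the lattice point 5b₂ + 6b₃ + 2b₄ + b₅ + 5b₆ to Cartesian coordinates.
(0, 5, 1, -4, -1, 4, -5)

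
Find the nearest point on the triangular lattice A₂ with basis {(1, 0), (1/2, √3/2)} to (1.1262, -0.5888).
(1.5, -0.866)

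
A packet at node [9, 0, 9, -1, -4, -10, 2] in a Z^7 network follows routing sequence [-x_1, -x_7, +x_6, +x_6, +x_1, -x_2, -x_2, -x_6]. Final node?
(9, -2, 9, -1, -4, -9, 1)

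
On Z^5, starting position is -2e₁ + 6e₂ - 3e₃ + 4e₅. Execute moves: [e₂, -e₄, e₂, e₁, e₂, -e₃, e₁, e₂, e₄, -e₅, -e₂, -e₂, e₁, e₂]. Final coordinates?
(1, 9, -4, 0, 3)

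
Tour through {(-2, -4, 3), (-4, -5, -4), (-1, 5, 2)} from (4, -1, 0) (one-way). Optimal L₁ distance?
34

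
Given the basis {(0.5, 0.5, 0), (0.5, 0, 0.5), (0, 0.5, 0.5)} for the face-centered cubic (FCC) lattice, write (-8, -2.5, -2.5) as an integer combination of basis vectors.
-8b₁ - 8b₂ + 3b₃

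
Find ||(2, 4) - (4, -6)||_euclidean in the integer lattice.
10.198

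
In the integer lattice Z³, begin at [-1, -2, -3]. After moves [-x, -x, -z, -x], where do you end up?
(-4, -2, -4)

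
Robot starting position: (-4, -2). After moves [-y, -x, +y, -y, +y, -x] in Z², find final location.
(-6, -2)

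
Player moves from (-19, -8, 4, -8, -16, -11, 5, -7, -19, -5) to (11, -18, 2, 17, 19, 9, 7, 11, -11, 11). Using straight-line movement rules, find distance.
62.466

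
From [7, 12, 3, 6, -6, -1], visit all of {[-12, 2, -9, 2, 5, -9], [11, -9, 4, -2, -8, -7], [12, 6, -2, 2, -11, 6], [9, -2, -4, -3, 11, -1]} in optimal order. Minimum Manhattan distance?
166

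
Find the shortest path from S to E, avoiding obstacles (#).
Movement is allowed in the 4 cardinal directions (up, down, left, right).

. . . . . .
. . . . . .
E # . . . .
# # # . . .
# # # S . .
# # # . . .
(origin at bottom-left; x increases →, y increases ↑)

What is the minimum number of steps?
7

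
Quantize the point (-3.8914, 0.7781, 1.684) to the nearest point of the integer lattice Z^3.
(-4, 1, 2)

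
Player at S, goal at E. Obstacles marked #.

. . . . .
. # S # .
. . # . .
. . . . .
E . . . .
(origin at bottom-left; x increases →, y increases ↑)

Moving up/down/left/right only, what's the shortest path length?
7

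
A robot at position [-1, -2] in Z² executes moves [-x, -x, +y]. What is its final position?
(-3, -1)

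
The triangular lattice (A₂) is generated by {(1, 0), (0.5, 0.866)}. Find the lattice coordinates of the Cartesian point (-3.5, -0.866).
-3b₁ - b₂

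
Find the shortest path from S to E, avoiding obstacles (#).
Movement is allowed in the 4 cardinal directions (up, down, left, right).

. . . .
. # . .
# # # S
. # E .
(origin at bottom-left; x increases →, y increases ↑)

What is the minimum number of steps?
2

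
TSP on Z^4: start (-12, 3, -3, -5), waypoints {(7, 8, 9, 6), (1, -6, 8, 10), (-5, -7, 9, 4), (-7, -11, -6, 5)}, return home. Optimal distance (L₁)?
140
(one optimal route: (-12, 3, -3, -5) → (7, 8, 9, 6) → (1, -6, 8, 10) → (-5, -7, 9, 4) → (-7, -11, -6, 5) → (-12, 3, -3, -5))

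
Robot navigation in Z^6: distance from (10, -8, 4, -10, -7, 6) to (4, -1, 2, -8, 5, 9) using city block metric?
32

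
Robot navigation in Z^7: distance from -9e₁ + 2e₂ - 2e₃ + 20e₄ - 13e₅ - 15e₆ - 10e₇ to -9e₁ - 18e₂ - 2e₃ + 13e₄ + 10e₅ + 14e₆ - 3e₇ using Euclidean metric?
43.2204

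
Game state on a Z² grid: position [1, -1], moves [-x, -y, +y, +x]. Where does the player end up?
(1, -1)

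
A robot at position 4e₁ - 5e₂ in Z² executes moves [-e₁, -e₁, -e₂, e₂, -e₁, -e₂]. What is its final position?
(1, -6)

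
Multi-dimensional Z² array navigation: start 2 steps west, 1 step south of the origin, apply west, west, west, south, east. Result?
(-4, -2)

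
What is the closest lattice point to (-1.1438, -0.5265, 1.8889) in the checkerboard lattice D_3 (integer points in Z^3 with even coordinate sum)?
(-1, -1, 2)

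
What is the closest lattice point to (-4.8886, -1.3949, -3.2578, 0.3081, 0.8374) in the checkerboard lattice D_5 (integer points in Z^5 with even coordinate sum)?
(-5, -1, -3, 0, 1)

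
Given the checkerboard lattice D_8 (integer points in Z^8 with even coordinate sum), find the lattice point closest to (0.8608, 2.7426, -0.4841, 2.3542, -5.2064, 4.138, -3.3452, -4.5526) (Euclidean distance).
(1, 3, -1, 2, -5, 4, -3, -5)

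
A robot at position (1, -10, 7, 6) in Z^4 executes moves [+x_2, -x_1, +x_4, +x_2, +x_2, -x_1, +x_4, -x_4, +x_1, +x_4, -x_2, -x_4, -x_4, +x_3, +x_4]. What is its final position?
(0, -8, 8, 7)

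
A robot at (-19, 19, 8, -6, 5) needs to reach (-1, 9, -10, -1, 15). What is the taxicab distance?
61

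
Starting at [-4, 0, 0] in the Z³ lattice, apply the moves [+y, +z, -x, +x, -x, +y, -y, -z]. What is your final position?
(-5, 1, 0)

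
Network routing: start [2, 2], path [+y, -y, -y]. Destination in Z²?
(2, 1)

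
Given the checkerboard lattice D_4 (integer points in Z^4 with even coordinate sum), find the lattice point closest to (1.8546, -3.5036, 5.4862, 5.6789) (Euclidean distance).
(2, -3, 5, 6)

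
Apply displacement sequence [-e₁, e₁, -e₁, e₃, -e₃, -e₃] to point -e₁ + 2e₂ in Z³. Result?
(-2, 2, -1)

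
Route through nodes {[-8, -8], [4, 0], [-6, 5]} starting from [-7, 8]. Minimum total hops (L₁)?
39
(one optimal route: (-7, 8) → (-6, 5) → (-8, -8) → (4, 0))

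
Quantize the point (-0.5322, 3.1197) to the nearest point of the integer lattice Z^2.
(-1, 3)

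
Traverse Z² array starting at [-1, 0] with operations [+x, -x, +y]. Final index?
(-1, 1)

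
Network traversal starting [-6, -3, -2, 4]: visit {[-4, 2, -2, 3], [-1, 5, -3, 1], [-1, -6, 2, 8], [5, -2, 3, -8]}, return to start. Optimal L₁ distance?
88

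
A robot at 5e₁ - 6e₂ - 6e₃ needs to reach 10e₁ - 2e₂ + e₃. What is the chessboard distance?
7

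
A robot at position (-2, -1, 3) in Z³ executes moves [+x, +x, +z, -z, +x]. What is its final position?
(1, -1, 3)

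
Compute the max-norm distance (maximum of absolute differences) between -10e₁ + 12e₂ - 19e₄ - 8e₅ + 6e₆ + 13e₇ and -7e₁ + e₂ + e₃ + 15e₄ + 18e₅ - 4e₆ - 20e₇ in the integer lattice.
34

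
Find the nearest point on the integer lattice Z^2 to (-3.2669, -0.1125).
(-3, 0)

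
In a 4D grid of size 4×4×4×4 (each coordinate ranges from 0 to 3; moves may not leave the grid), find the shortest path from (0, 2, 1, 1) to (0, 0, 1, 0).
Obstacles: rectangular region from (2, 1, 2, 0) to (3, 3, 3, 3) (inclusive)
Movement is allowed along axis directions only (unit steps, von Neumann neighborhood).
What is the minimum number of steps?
3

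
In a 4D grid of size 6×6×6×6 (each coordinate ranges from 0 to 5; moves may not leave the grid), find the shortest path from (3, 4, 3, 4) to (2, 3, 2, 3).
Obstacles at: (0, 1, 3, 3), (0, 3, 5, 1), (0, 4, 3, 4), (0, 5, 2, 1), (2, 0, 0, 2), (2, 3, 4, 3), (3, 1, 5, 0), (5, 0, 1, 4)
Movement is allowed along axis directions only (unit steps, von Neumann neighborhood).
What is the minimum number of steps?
4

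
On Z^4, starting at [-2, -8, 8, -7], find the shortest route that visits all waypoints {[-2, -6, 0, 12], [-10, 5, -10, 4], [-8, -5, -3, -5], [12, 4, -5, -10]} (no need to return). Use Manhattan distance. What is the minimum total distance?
126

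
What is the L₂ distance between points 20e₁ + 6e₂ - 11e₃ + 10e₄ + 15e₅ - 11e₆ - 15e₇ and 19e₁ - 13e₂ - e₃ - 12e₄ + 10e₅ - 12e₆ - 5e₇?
32.7414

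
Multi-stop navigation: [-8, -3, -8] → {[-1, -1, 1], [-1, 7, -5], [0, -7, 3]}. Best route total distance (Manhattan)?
43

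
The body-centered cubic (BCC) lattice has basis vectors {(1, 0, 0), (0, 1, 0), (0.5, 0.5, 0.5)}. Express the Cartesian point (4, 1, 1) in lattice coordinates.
3b₁ + 2b₃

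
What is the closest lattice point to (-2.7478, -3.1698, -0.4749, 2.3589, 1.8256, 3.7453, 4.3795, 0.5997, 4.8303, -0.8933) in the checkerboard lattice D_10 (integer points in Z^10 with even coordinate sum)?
(-3, -3, -1, 2, 2, 4, 4, 1, 5, -1)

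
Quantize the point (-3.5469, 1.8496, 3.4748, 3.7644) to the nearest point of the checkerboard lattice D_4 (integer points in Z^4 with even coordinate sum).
(-4, 2, 4, 4)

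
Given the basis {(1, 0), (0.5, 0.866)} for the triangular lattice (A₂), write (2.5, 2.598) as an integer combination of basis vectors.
b₁ + 3b₂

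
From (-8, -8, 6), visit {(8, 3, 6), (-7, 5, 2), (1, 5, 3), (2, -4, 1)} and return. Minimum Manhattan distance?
76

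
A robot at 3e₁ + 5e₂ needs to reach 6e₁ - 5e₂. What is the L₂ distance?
10.4403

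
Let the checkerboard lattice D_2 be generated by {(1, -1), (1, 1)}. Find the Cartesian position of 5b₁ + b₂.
(6, -4)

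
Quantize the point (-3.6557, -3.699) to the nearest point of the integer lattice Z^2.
(-4, -4)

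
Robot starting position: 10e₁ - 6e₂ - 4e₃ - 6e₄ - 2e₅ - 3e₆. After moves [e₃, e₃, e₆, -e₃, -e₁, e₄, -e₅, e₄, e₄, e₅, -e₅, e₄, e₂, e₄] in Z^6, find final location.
(9, -5, -3, -1, -3, -2)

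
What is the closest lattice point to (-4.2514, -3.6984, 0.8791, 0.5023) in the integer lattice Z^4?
(-4, -4, 1, 1)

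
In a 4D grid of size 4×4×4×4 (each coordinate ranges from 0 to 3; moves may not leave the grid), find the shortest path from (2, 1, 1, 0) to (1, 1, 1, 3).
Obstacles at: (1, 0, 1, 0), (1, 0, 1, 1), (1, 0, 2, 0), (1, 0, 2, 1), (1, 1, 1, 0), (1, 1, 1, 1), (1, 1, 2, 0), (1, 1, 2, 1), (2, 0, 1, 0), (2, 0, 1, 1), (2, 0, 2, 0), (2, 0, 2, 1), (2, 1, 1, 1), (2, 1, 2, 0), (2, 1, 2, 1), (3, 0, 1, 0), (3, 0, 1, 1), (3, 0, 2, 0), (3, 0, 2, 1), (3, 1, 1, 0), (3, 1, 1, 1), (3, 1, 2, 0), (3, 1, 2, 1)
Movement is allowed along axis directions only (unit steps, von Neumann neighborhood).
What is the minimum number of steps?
6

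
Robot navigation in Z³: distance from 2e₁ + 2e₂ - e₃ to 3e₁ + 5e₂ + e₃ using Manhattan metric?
6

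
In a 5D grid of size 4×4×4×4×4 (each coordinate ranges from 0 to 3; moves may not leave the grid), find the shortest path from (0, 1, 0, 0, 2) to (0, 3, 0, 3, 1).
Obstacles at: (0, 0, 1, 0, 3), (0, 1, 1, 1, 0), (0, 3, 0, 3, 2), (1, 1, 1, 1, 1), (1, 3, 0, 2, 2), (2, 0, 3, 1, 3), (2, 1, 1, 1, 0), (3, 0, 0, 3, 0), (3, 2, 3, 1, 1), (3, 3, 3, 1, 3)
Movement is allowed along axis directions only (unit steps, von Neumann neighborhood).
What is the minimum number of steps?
6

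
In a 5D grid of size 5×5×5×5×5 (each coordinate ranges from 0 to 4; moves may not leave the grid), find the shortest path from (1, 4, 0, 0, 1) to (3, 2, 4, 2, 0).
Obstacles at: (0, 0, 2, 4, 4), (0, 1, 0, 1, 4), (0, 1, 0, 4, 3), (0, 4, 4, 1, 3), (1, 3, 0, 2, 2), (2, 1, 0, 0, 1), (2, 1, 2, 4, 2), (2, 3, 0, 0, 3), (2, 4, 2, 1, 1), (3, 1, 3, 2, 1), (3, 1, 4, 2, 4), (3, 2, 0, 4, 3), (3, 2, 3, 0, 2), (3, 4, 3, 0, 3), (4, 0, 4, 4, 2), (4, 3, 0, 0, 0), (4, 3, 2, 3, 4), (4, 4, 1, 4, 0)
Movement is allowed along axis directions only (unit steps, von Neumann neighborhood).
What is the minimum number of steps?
11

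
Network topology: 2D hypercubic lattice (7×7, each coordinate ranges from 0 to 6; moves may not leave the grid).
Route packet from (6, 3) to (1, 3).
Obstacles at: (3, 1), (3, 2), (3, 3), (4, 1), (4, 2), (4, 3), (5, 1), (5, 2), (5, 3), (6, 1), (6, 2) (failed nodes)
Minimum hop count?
7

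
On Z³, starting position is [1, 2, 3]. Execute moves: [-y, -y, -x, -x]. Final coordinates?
(-1, 0, 3)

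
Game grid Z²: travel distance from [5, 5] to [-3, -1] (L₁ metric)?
14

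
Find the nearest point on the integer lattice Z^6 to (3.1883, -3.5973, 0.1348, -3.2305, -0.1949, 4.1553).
(3, -4, 0, -3, 0, 4)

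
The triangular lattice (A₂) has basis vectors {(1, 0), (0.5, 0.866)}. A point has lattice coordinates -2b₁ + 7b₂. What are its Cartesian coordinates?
(1.5, 6.062)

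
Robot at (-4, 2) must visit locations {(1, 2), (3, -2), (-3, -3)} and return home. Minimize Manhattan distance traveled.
24
(one optimal route: (-4, 2) → (1, 2) → (3, -2) → (-3, -3) → (-4, 2))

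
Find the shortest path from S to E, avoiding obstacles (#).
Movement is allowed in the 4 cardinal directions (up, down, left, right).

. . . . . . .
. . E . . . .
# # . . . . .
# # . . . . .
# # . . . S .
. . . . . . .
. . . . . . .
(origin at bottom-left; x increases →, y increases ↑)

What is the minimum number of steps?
6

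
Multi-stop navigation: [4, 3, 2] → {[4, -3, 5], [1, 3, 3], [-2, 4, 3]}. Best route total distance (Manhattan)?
23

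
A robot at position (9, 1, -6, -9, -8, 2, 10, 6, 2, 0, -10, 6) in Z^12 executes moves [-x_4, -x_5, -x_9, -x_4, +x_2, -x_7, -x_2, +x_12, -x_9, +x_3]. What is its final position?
(9, 1, -5, -11, -9, 2, 9, 6, 0, 0, -10, 7)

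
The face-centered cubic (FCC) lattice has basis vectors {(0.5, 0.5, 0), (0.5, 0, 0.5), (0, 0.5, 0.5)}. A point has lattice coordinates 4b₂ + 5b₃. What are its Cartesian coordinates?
(2, 2.5, 4.5)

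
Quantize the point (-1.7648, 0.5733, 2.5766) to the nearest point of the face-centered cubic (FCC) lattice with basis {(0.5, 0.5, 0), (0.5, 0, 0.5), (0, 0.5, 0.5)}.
(-2, 0.5, 2.5)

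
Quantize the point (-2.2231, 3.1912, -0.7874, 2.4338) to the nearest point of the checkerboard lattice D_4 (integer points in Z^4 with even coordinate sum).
(-2, 3, -1, 2)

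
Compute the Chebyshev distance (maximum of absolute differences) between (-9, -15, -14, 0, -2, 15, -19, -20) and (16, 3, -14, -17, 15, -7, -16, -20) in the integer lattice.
25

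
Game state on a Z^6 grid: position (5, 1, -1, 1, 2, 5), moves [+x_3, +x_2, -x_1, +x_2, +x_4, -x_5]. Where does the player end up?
(4, 3, 0, 2, 1, 5)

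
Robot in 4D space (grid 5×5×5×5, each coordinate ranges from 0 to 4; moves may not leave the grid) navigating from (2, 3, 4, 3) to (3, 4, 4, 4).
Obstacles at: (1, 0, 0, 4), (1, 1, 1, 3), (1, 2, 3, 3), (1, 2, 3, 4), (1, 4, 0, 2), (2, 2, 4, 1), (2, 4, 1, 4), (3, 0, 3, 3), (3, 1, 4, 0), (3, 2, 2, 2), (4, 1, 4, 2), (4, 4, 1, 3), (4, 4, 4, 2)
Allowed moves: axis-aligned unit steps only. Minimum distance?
3
(one shortest path: (2, 3, 4, 3) → (3, 3, 4, 3) → (3, 4, 4, 3) → (3, 4, 4, 4))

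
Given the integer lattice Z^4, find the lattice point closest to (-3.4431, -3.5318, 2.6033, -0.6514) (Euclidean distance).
(-3, -4, 3, -1)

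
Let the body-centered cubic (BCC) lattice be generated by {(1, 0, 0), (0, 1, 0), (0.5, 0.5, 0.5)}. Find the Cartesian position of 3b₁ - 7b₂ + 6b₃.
(6, -4, 3)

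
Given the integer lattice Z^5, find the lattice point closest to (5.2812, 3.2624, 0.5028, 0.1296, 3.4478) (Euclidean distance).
(5, 3, 1, 0, 3)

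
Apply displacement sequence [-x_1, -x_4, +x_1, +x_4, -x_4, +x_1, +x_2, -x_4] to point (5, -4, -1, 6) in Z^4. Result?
(6, -3, -1, 4)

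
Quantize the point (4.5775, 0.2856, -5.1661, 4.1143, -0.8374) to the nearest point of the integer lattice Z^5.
(5, 0, -5, 4, -1)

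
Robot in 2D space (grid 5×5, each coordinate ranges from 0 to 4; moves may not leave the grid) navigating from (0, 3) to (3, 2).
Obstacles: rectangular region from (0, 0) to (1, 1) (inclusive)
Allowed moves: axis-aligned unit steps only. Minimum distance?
4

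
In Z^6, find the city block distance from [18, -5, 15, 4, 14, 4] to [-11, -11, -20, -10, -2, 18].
114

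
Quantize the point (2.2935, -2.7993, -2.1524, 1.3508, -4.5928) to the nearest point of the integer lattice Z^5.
(2, -3, -2, 1, -5)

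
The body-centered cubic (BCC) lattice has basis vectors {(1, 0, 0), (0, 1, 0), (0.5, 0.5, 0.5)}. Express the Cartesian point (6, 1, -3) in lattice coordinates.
9b₁ + 4b₂ - 6b₃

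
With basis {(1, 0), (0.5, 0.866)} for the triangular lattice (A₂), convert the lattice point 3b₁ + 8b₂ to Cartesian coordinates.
(7, 6.928)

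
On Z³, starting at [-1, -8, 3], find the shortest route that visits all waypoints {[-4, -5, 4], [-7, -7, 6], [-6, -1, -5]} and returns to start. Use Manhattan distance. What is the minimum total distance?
50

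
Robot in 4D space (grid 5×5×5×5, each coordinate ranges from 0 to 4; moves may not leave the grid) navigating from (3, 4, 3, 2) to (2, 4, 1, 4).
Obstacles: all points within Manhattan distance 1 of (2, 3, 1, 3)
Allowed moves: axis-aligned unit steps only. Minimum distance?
5
(one shortest path: (3, 4, 3, 2) → (2, 4, 3, 2) → (2, 4, 2, 2) → (2, 4, 2, 3) → (2, 4, 2, 4) → (2, 4, 1, 4))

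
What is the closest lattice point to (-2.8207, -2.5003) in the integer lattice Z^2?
(-3, -3)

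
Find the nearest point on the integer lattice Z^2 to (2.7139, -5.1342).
(3, -5)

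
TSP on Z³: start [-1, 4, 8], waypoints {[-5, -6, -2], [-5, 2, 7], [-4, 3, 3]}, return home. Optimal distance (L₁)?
48
(one optimal route: (-1, 4, 8) → (-5, 2, 7) → (-5, -6, -2) → (-4, 3, 3) → (-1, 4, 8))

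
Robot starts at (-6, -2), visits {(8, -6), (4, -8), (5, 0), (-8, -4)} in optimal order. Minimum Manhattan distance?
35
(one optimal route: (-6, -2) → (-8, -4) → (4, -8) → (8, -6) → (5, 0))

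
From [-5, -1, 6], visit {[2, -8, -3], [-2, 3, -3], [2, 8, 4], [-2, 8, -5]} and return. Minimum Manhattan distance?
76
(one optimal route: (-5, -1, 6) → (2, -8, -3) → (-2, 3, -3) → (-2, 8, -5) → (2, 8, 4) → (-5, -1, 6))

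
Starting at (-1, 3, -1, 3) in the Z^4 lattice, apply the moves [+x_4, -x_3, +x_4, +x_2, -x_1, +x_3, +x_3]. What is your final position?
(-2, 4, 0, 5)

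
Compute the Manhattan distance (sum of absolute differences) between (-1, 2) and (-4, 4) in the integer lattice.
5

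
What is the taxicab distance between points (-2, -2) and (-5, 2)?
7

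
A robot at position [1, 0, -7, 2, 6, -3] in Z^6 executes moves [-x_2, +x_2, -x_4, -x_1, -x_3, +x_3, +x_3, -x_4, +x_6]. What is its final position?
(0, 0, -6, 0, 6, -2)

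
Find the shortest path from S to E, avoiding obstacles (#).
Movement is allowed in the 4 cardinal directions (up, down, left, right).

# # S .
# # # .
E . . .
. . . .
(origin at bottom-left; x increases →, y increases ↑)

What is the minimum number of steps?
6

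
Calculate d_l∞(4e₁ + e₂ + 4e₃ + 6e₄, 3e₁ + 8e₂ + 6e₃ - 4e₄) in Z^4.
10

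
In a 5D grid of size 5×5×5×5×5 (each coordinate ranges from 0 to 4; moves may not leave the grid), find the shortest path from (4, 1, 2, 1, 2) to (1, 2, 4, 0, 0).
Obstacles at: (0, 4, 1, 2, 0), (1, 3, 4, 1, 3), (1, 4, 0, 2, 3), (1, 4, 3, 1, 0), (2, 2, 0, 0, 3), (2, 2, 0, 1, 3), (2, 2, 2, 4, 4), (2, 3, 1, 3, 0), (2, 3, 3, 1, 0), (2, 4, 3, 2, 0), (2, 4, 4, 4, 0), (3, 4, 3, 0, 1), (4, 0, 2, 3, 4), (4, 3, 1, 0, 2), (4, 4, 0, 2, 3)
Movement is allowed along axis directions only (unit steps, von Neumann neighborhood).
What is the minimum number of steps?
9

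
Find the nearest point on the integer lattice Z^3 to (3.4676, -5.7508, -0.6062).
(3, -6, -1)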